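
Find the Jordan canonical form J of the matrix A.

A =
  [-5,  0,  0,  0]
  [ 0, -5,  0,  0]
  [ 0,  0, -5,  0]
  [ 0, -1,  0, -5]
J_2(-5) ⊕ J_1(-5) ⊕ J_1(-5)

The characteristic polynomial is
  det(x·I − A) = x^4 + 20*x^3 + 150*x^2 + 500*x + 625 = (x + 5)^4

Eigenvalues and multiplicities (the geometric multiplicity of λ is n − rank(A − λI), which equals the number of Jordan blocks for λ):
  λ = -5: algebraic multiplicity = 4, geometric multiplicity = 3

Determining the block sizes for each eigenvalue:
  λ = -5: 3 blocks summing to 4 forces exactly one block of size 2 and the rest size 1 → block sizes [2, 1, 1]

Assembling the blocks gives a Jordan form
J =
  [-5,  1,  0,  0]
  [ 0, -5,  0,  0]
  [ 0,  0, -5,  0]
  [ 0,  0,  0, -5]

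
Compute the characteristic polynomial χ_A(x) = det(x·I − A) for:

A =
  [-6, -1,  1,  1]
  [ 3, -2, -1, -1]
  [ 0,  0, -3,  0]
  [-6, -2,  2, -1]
x^4 + 12*x^3 + 54*x^2 + 108*x + 81

Expanding det(x·I − A) (e.g. by cofactor expansion or by noting that A is similar to its Jordan form J, which has the same characteristic polynomial as A) gives
  χ_A(x) = x^4 + 12*x^3 + 54*x^2 + 108*x + 81
which factors as (x + 3)^4. The eigenvalues (with algebraic multiplicities) are λ = -3 with multiplicity 4.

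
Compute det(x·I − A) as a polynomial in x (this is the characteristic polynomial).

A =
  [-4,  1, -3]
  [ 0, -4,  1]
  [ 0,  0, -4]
x^3 + 12*x^2 + 48*x + 64

Expanding det(x·I − A) (e.g. by cofactor expansion or by noting that A is similar to its Jordan form J, which has the same characteristic polynomial as A) gives
  χ_A(x) = x^3 + 12*x^2 + 48*x + 64
which factors as (x + 4)^3. The eigenvalues (with algebraic multiplicities) are λ = -4 with multiplicity 3.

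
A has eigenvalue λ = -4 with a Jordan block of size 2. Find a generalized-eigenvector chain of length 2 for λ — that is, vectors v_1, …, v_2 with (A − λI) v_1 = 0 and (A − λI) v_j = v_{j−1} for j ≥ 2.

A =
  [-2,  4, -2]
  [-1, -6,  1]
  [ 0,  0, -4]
A Jordan chain for λ = -4 of length 2:
v_1 = (2, -1, 0)ᵀ
v_2 = (1, 0, 0)ᵀ

Let N = A − (-4)·I. We want v_2 with N^2 v_2 = 0 but N^1 v_2 ≠ 0; then v_{j-1} := N · v_j for j = 2, …, 2.

Pick v_2 = (1, 0, 0)ᵀ.
Then v_1 = N · v_2 = (2, -1, 0)ᵀ.

Sanity check: (A − (-4)·I) v_1 = (0, 0, 0)ᵀ = 0. ✓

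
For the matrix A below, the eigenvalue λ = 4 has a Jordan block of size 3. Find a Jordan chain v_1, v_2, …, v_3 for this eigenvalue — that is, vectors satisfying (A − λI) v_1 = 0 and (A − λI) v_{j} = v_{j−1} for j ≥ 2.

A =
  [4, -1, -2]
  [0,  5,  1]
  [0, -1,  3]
A Jordan chain for λ = 4 of length 3:
v_1 = (1, 0, 0)ᵀ
v_2 = (-1, 1, -1)ᵀ
v_3 = (0, 1, 0)ᵀ

Let N = A − (4)·I. We want v_3 with N^3 v_3 = 0 but N^2 v_3 ≠ 0; then v_{j-1} := N · v_j for j = 3, …, 2.

Pick v_3 = (0, 1, 0)ᵀ.
Then v_2 = N · v_3 = (-1, 1, -1)ᵀ.
Then v_1 = N · v_2 = (1, 0, 0)ᵀ.

Sanity check: (A − (4)·I) v_1 = (0, 0, 0)ᵀ = 0. ✓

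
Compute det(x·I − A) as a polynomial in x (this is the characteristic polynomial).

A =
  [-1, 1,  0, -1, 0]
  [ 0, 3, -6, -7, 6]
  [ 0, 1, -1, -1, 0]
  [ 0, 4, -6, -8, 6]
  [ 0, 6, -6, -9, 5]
x^5 + 2*x^4 - 2*x^3 - 8*x^2 - 7*x - 2

Expanding det(x·I − A) (e.g. by cofactor expansion or by noting that A is similar to its Jordan form J, which has the same characteristic polynomial as A) gives
  χ_A(x) = x^5 + 2*x^4 - 2*x^3 - 8*x^2 - 7*x - 2
which factors as (x - 2)*(x + 1)^4. The eigenvalues (with algebraic multiplicities) are λ = -1 with multiplicity 4, λ = 2 with multiplicity 1.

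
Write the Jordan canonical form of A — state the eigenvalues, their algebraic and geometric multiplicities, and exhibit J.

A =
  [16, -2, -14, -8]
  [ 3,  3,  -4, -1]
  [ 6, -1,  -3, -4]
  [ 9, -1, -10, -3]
J_1(1) ⊕ J_2(4) ⊕ J_1(4)

The characteristic polynomial is
  det(x·I − A) = x^4 - 13*x^3 + 60*x^2 - 112*x + 64 = (x - 4)^3*(x - 1)

Eigenvalues and multiplicities (the geometric multiplicity of λ is n − rank(A − λI), which equals the number of Jordan blocks for λ):
  λ = 1: algebraic multiplicity = 1, geometric multiplicity = 1
  λ = 4: algebraic multiplicity = 3, geometric multiplicity = 2

Determining the block sizes for each eigenvalue:
  λ = 1: one block (gm = 1), so the single block has size am = 1 → block sizes [1]
  λ = 4: 2 blocks summing to 3 forces exactly one block of size 2 and the rest size 1 → block sizes [2, 1]

Assembling the blocks gives a Jordan form
J =
  [1, 0, 0, 0]
  [0, 4, 1, 0]
  [0, 0, 4, 0]
  [0, 0, 0, 4]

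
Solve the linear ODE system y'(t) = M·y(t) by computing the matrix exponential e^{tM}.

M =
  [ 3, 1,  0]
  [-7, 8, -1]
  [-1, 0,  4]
e^{tM} =
  [-3*t^2*exp(5*t)/2 - 2*t*exp(5*t) + exp(5*t), t^2*exp(5*t)/2 + t*exp(5*t), -t^2*exp(5*t)/2]
  [-3*t^2*exp(5*t) - 7*t*exp(5*t), t^2*exp(5*t) + 3*t*exp(5*t) + exp(5*t), -t^2*exp(5*t) - t*exp(5*t)]
  [3*t^2*exp(5*t)/2 - t*exp(5*t), -t^2*exp(5*t)/2, t^2*exp(5*t)/2 - t*exp(5*t) + exp(5*t)]

Strategy: write M = P · J · P⁻¹ where J is a Jordan canonical form, so e^{tM} = P · e^{tJ} · P⁻¹, and e^{tJ} can be computed block-by-block.

M has Jordan form
J =
  [5, 1, 0]
  [0, 5, 1]
  [0, 0, 5]
(up to reordering of blocks).

Per-block formulas:
  For a 3×3 Jordan block J_3(5): exp(t · J_3(5)) = e^(5t)·(I + t·N + (t^2/2)·N^2), where N is the 3×3 nilpotent shift.

After assembling e^{tJ} and conjugating by P, we get:

e^{tM} =
  [-3*t^2*exp(5*t)/2 - 2*t*exp(5*t) + exp(5*t), t^2*exp(5*t)/2 + t*exp(5*t), -t^2*exp(5*t)/2]
  [-3*t^2*exp(5*t) - 7*t*exp(5*t), t^2*exp(5*t) + 3*t*exp(5*t) + exp(5*t), -t^2*exp(5*t) - t*exp(5*t)]
  [3*t^2*exp(5*t)/2 - t*exp(5*t), -t^2*exp(5*t)/2, t^2*exp(5*t)/2 - t*exp(5*t) + exp(5*t)]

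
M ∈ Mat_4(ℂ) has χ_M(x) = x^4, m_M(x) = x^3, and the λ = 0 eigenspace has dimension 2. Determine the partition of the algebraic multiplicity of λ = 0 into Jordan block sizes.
Block sizes for λ = 0: [3, 1]

Step 1 — from the characteristic polynomial, algebraic multiplicity of λ = 0 is 4. From dim ker(M − (0)·I) = 2, there are exactly 2 Jordan blocks for λ = 0.
Step 2 — from the minimal polynomial, the factor (x − 0)^3 tells us the largest block for λ = 0 has size 3.
Step 3 — with total size 4, 2 blocks, and largest block 3, the block sizes (in nonincreasing order) are [3, 1].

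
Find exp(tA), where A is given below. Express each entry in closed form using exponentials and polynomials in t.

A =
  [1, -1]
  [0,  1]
e^{tA} =
  [exp(t), -t*exp(t)]
  [0, exp(t)]

Strategy: write A = P · J · P⁻¹ where J is a Jordan canonical form, so e^{tA} = P · e^{tJ} · P⁻¹, and e^{tJ} can be computed block-by-block.

A has Jordan form
J =
  [1, 1]
  [0, 1]
(up to reordering of blocks).

Per-block formulas:
  For a 2×2 Jordan block J_2(1): exp(t · J_2(1)) = e^(1t)·(I + t·N), where N is the 2×2 nilpotent shift.

After assembling e^{tJ} and conjugating by P, we get:

e^{tA} =
  [exp(t), -t*exp(t)]
  [0, exp(t)]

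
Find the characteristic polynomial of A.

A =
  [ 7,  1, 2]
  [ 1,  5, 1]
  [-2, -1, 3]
x^3 - 15*x^2 + 75*x - 125

Expanding det(x·I − A) (e.g. by cofactor expansion or by noting that A is similar to its Jordan form J, which has the same characteristic polynomial as A) gives
  χ_A(x) = x^3 - 15*x^2 + 75*x - 125
which factors as (x - 5)^3. The eigenvalues (with algebraic multiplicities) are λ = 5 with multiplicity 3.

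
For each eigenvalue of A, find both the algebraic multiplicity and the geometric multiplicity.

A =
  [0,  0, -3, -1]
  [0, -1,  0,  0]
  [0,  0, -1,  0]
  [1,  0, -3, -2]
λ = -1: alg = 4, geom = 3

Step 1 — factor the characteristic polynomial to read off the algebraic multiplicities:
  χ_A(x) = (x + 1)^4

Step 2 — compute geometric multiplicities via the rank-nullity identity g(λ) = n − rank(A − λI):
  rank(A − (-1)·I) = 1, so dim ker(A − (-1)·I) = n − 1 = 3

Summary:
  λ = -1: algebraic multiplicity = 4, geometric multiplicity = 3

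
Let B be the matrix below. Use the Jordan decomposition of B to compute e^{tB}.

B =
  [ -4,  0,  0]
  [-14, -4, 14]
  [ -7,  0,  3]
e^{tB} =
  [exp(-4*t), 0, 0]
  [-2*exp(3*t) + 2*exp(-4*t), exp(-4*t), 2*exp(3*t) - 2*exp(-4*t)]
  [-exp(3*t) + exp(-4*t), 0, exp(3*t)]

Strategy: write B = P · J · P⁻¹ where J is a Jordan canonical form, so e^{tB} = P · e^{tJ} · P⁻¹, and e^{tJ} can be computed block-by-block.

B has Jordan form
J =
  [-4,  0, 0]
  [ 0, -4, 0]
  [ 0,  0, 3]
(up to reordering of blocks).

Per-block formulas:
  For a 1×1 block at λ = -4: exp(t · [-4]) = [e^(-4t)].
  For a 1×1 block at λ = 3: exp(t · [3]) = [e^(3t)].

After assembling e^{tJ} and conjugating by P, we get:

e^{tB} =
  [exp(-4*t), 0, 0]
  [-2*exp(3*t) + 2*exp(-4*t), exp(-4*t), 2*exp(3*t) - 2*exp(-4*t)]
  [-exp(3*t) + exp(-4*t), 0, exp(3*t)]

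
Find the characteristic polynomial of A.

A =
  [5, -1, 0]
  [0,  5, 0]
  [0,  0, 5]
x^3 - 15*x^2 + 75*x - 125

Expanding det(x·I − A) (e.g. by cofactor expansion or by noting that A is similar to its Jordan form J, which has the same characteristic polynomial as A) gives
  χ_A(x) = x^3 - 15*x^2 + 75*x - 125
which factors as (x - 5)^3. The eigenvalues (with algebraic multiplicities) are λ = 5 with multiplicity 3.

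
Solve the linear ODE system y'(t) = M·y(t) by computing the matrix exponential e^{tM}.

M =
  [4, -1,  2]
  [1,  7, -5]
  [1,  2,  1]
e^{tM} =
  [t^2*exp(4*t)/2 + exp(4*t), t^2*exp(4*t)/2 - t*exp(4*t), -t^2*exp(4*t)/2 + 2*t*exp(4*t)]
  [-t^2*exp(4*t) + t*exp(4*t), -t^2*exp(4*t) + 3*t*exp(4*t) + exp(4*t), t^2*exp(4*t) - 5*t*exp(4*t)]
  [-t^2*exp(4*t)/2 + t*exp(4*t), -t^2*exp(4*t)/2 + 2*t*exp(4*t), t^2*exp(4*t)/2 - 3*t*exp(4*t) + exp(4*t)]

Strategy: write M = P · J · P⁻¹ where J is a Jordan canonical form, so e^{tM} = P · e^{tJ} · P⁻¹, and e^{tJ} can be computed block-by-block.

M has Jordan form
J =
  [4, 1, 0]
  [0, 4, 1]
  [0, 0, 4]
(up to reordering of blocks).

Per-block formulas:
  For a 3×3 Jordan block J_3(4): exp(t · J_3(4)) = e^(4t)·(I + t·N + (t^2/2)·N^2), where N is the 3×3 nilpotent shift.

After assembling e^{tJ} and conjugating by P, we get:

e^{tM} =
  [t^2*exp(4*t)/2 + exp(4*t), t^2*exp(4*t)/2 - t*exp(4*t), -t^2*exp(4*t)/2 + 2*t*exp(4*t)]
  [-t^2*exp(4*t) + t*exp(4*t), -t^2*exp(4*t) + 3*t*exp(4*t) + exp(4*t), t^2*exp(4*t) - 5*t*exp(4*t)]
  [-t^2*exp(4*t)/2 + t*exp(4*t), -t^2*exp(4*t)/2 + 2*t*exp(4*t), t^2*exp(4*t)/2 - 3*t*exp(4*t) + exp(4*t)]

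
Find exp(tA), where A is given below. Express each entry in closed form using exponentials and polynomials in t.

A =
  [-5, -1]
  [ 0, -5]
e^{tA} =
  [exp(-5*t), -t*exp(-5*t)]
  [0, exp(-5*t)]

Strategy: write A = P · J · P⁻¹ where J is a Jordan canonical form, so e^{tA} = P · e^{tJ} · P⁻¹, and e^{tJ} can be computed block-by-block.

A has Jordan form
J =
  [-5,  1]
  [ 0, -5]
(up to reordering of blocks).

Per-block formulas:
  For a 2×2 Jordan block J_2(-5): exp(t · J_2(-5)) = e^(-5t)·(I + t·N), where N is the 2×2 nilpotent shift.

After assembling e^{tJ} and conjugating by P, we get:

e^{tA} =
  [exp(-5*t), -t*exp(-5*t)]
  [0, exp(-5*t)]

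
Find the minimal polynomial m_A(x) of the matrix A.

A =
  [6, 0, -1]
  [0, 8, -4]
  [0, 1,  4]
x^3 - 18*x^2 + 108*x - 216

The characteristic polynomial is χ_A(x) = (x - 6)^3, so the eigenvalues are known. The minimal polynomial is
  m_A(x) = Π_λ (x − λ)^{k_λ}
where k_λ is the size of the *largest* Jordan block for λ (equivalently, the smallest k with (A − λI)^k v = 0 for every generalised eigenvector v of λ).

  λ = 6: largest Jordan block has size 3, contributing (x − 6)^3

So m_A(x) = (x - 6)^3 = x^3 - 18*x^2 + 108*x - 216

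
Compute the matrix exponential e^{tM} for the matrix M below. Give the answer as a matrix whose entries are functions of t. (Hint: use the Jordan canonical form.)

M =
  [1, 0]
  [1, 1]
e^{tM} =
  [exp(t), 0]
  [t*exp(t), exp(t)]

Strategy: write M = P · J · P⁻¹ where J is a Jordan canonical form, so e^{tM} = P · e^{tJ} · P⁻¹, and e^{tJ} can be computed block-by-block.

M has Jordan form
J =
  [1, 1]
  [0, 1]
(up to reordering of blocks).

Per-block formulas:
  For a 2×2 Jordan block J_2(1): exp(t · J_2(1)) = e^(1t)·(I + t·N), where N is the 2×2 nilpotent shift.

After assembling e^{tJ} and conjugating by P, we get:

e^{tM} =
  [exp(t), 0]
  [t*exp(t), exp(t)]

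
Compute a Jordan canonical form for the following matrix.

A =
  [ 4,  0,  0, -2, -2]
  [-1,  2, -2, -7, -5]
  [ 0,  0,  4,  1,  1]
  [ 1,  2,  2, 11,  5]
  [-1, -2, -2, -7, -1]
J_2(4) ⊕ J_2(4) ⊕ J_1(4)

The characteristic polynomial is
  det(x·I − A) = x^5 - 20*x^4 + 160*x^3 - 640*x^2 + 1280*x - 1024 = (x - 4)^5

Eigenvalues and multiplicities (the geometric multiplicity of λ is n − rank(A − λI), which equals the number of Jordan blocks for λ):
  λ = 4: algebraic multiplicity = 5, geometric multiplicity = 3

Determining the block sizes for each eigenvalue:
  λ = 4: with am = 5 and gm = 3, the partition is not yet determined (e.g. several partitions of 5 into 3 parts exist). Let N = A − (4)·I. Computing rank(N^1) = 2, rank(N^2) = 0; the number of blocks of size ≥ j is rank(N^{j−1}) − rank(N^j), giving [3, 2]. So we have 2 block(s) of size 2, 1 block(s) of size 1 → block sizes [2, 2, 1]

Assembling the blocks gives a Jordan form
J =
  [4, 1, 0, 0, 0]
  [0, 4, 0, 0, 0]
  [0, 0, 4, 1, 0]
  [0, 0, 0, 4, 0]
  [0, 0, 0, 0, 4]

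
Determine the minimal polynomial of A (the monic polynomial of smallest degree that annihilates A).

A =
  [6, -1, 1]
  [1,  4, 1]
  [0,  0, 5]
x^2 - 10*x + 25

The characteristic polynomial is χ_A(x) = (x - 5)^3, so the eigenvalues are known. The minimal polynomial is
  m_A(x) = Π_λ (x − λ)^{k_λ}
where k_λ is the size of the *largest* Jordan block for λ (equivalently, the smallest k with (A − λI)^k v = 0 for every generalised eigenvector v of λ).

  λ = 5: largest Jordan block has size 2, contributing (x − 5)^2

So m_A(x) = (x - 5)^2 = x^2 - 10*x + 25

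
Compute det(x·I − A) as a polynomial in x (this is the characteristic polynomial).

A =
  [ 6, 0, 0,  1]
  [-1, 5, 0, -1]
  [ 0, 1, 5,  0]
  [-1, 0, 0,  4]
x^4 - 20*x^3 + 150*x^2 - 500*x + 625

Expanding det(x·I − A) (e.g. by cofactor expansion or by noting that A is similar to its Jordan form J, which has the same characteristic polynomial as A) gives
  χ_A(x) = x^4 - 20*x^3 + 150*x^2 - 500*x + 625
which factors as (x - 5)^4. The eigenvalues (with algebraic multiplicities) are λ = 5 with multiplicity 4.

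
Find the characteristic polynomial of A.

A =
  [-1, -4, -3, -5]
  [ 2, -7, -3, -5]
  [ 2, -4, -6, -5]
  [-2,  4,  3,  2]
x^4 + 12*x^3 + 54*x^2 + 108*x + 81

Expanding det(x·I − A) (e.g. by cofactor expansion or by noting that A is similar to its Jordan form J, which has the same characteristic polynomial as A) gives
  χ_A(x) = x^4 + 12*x^3 + 54*x^2 + 108*x + 81
which factors as (x + 3)^4. The eigenvalues (with algebraic multiplicities) are λ = -3 with multiplicity 4.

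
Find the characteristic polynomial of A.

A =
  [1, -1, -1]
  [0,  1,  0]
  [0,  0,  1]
x^3 - 3*x^2 + 3*x - 1

Expanding det(x·I − A) (e.g. by cofactor expansion or by noting that A is similar to its Jordan form J, which has the same characteristic polynomial as A) gives
  χ_A(x) = x^3 - 3*x^2 + 3*x - 1
which factors as (x - 1)^3. The eigenvalues (with algebraic multiplicities) are λ = 1 with multiplicity 3.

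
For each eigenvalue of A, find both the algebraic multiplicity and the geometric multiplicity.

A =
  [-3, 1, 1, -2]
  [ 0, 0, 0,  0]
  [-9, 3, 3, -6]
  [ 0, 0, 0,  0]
λ = 0: alg = 4, geom = 3

Step 1 — factor the characteristic polynomial to read off the algebraic multiplicities:
  χ_A(x) = x^4

Step 2 — compute geometric multiplicities via the rank-nullity identity g(λ) = n − rank(A − λI):
  rank(A − (0)·I) = 1, so dim ker(A − (0)·I) = n − 1 = 3

Summary:
  λ = 0: algebraic multiplicity = 4, geometric multiplicity = 3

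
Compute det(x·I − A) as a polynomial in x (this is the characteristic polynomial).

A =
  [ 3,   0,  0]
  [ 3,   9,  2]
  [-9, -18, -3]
x^3 - 9*x^2 + 27*x - 27

Expanding det(x·I − A) (e.g. by cofactor expansion or by noting that A is similar to its Jordan form J, which has the same characteristic polynomial as A) gives
  χ_A(x) = x^3 - 9*x^2 + 27*x - 27
which factors as (x - 3)^3. The eigenvalues (with algebraic multiplicities) are λ = 3 with multiplicity 3.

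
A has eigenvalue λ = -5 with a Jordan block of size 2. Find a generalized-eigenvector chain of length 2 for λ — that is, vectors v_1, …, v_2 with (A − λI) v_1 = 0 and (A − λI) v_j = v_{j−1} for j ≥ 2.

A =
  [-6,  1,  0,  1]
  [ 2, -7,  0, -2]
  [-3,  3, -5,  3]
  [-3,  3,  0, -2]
A Jordan chain for λ = -5 of length 2:
v_1 = (-1, 2, -3, -3)ᵀ
v_2 = (1, 0, 0, 0)ᵀ

Let N = A − (-5)·I. We want v_2 with N^2 v_2 = 0 but N^1 v_2 ≠ 0; then v_{j-1} := N · v_j for j = 2, …, 2.

Pick v_2 = (1, 0, 0, 0)ᵀ.
Then v_1 = N · v_2 = (-1, 2, -3, -3)ᵀ.

Sanity check: (A − (-5)·I) v_1 = (0, 0, 0, 0)ᵀ = 0. ✓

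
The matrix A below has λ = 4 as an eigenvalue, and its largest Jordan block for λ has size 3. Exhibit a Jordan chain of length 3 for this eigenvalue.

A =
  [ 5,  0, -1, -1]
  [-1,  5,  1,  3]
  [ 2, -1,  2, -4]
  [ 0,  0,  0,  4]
A Jordan chain for λ = 4 of length 3:
v_1 = (-1, 0, -1, 0)ᵀ
v_2 = (1, -1, 2, 0)ᵀ
v_3 = (1, 0, 0, 0)ᵀ

Let N = A − (4)·I. We want v_3 with N^3 v_3 = 0 but N^2 v_3 ≠ 0; then v_{j-1} := N · v_j for j = 3, …, 2.

Pick v_3 = (1, 0, 0, 0)ᵀ.
Then v_2 = N · v_3 = (1, -1, 2, 0)ᵀ.
Then v_1 = N · v_2 = (-1, 0, -1, 0)ᵀ.

Sanity check: (A − (4)·I) v_1 = (0, 0, 0, 0)ᵀ = 0. ✓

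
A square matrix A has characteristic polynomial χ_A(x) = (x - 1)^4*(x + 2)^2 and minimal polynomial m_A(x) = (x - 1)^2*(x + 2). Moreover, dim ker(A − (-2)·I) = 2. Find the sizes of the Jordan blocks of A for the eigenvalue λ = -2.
Block sizes for λ = -2: [1, 1]

Step 1 — from the characteristic polynomial, algebraic multiplicity of λ = -2 is 2. From dim ker(A − (-2)·I) = 2, there are exactly 2 Jordan blocks for λ = -2.
Step 2 — from the minimal polynomial, the factor (x + 2) tells us the largest block for λ = -2 has size 1.
Step 3 — with total size 2, 2 blocks, and largest block 1, the block sizes (in nonincreasing order) are [1, 1].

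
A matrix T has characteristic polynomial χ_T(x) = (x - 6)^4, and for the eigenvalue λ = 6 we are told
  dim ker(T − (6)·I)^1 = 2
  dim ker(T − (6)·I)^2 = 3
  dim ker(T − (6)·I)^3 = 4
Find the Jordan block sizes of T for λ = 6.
Block sizes for λ = 6: [3, 1]

From the dimensions of kernels of powers, the number of Jordan blocks of size at least j is d_j − d_{j−1} where d_j = dim ker(N^j) (with d_0 = 0). Computing the differences gives [2, 1, 1].
The number of blocks of size exactly k is (#blocks of size ≥ k) − (#blocks of size ≥ k + 1), so the partition is: 1 block(s) of size 1, 1 block(s) of size 3.
In nonincreasing order the block sizes are [3, 1].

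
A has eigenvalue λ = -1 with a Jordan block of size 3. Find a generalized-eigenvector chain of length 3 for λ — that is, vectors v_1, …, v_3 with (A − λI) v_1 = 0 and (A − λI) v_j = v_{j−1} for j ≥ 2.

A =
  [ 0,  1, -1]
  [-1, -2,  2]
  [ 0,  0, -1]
A Jordan chain for λ = -1 of length 3:
v_1 = (1, -1, 0)ᵀ
v_2 = (-1, 2, 0)ᵀ
v_3 = (0, 0, 1)ᵀ

Let N = A − (-1)·I. We want v_3 with N^3 v_3 = 0 but N^2 v_3 ≠ 0; then v_{j-1} := N · v_j for j = 3, …, 2.

Pick v_3 = (0, 0, 1)ᵀ.
Then v_2 = N · v_3 = (-1, 2, 0)ᵀ.
Then v_1 = N · v_2 = (1, -1, 0)ᵀ.

Sanity check: (A − (-1)·I) v_1 = (0, 0, 0)ᵀ = 0. ✓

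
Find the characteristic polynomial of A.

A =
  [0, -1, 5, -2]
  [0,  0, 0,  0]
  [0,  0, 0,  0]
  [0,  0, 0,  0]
x^4

Expanding det(x·I − A) (e.g. by cofactor expansion or by noting that A is similar to its Jordan form J, which has the same characteristic polynomial as A) gives
  χ_A(x) = x^4
which factors as x^4. The eigenvalues (with algebraic multiplicities) are λ = 0 with multiplicity 4.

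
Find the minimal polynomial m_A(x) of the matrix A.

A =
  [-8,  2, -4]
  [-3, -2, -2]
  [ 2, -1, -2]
x^3 + 12*x^2 + 48*x + 64

The characteristic polynomial is χ_A(x) = (x + 4)^3, so the eigenvalues are known. The minimal polynomial is
  m_A(x) = Π_λ (x − λ)^{k_λ}
where k_λ is the size of the *largest* Jordan block for λ (equivalently, the smallest k with (A − λI)^k v = 0 for every generalised eigenvector v of λ).

  λ = -4: largest Jordan block has size 3, contributing (x + 4)^3

So m_A(x) = (x + 4)^3 = x^3 + 12*x^2 + 48*x + 64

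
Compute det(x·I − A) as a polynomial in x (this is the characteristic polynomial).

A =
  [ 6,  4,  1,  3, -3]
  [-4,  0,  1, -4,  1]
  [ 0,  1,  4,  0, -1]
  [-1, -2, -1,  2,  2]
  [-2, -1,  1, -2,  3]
x^5 - 15*x^4 + 90*x^3 - 270*x^2 + 405*x - 243

Expanding det(x·I − A) (e.g. by cofactor expansion or by noting that A is similar to its Jordan form J, which has the same characteristic polynomial as A) gives
  χ_A(x) = x^5 - 15*x^4 + 90*x^3 - 270*x^2 + 405*x - 243
which factors as (x - 3)^5. The eigenvalues (with algebraic multiplicities) are λ = 3 with multiplicity 5.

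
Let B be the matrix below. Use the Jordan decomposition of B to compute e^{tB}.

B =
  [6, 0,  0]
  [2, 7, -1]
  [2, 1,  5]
e^{tB} =
  [exp(6*t), 0, 0]
  [2*t*exp(6*t), t*exp(6*t) + exp(6*t), -t*exp(6*t)]
  [2*t*exp(6*t), t*exp(6*t), -t*exp(6*t) + exp(6*t)]

Strategy: write B = P · J · P⁻¹ where J is a Jordan canonical form, so e^{tB} = P · e^{tJ} · P⁻¹, and e^{tJ} can be computed block-by-block.

B has Jordan form
J =
  [6, 1, 0]
  [0, 6, 0]
  [0, 0, 6]
(up to reordering of blocks).

Per-block formulas:
  For a 1×1 block at λ = 6: exp(t · [6]) = [e^(6t)].
  For a 2×2 Jordan block J_2(6): exp(t · J_2(6)) = e^(6t)·(I + t·N), where N is the 2×2 nilpotent shift.

After assembling e^{tJ} and conjugating by P, we get:

e^{tB} =
  [exp(6*t), 0, 0]
  [2*t*exp(6*t), t*exp(6*t) + exp(6*t), -t*exp(6*t)]
  [2*t*exp(6*t), t*exp(6*t), -t*exp(6*t) + exp(6*t)]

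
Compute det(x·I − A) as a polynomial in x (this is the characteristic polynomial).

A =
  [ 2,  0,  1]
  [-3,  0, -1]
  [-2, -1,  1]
x^3 - 3*x^2 + 3*x - 1

Expanding det(x·I − A) (e.g. by cofactor expansion or by noting that A is similar to its Jordan form J, which has the same characteristic polynomial as A) gives
  χ_A(x) = x^3 - 3*x^2 + 3*x - 1
which factors as (x - 1)^3. The eigenvalues (with algebraic multiplicities) are λ = 1 with multiplicity 3.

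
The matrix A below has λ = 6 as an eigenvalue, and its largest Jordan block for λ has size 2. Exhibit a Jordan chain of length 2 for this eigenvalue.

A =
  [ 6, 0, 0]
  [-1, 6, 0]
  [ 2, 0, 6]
A Jordan chain for λ = 6 of length 2:
v_1 = (0, -1, 2)ᵀ
v_2 = (1, 0, 0)ᵀ

Let N = A − (6)·I. We want v_2 with N^2 v_2 = 0 but N^1 v_2 ≠ 0; then v_{j-1} := N · v_j for j = 2, …, 2.

Pick v_2 = (1, 0, 0)ᵀ.
Then v_1 = N · v_2 = (0, -1, 2)ᵀ.

Sanity check: (A − (6)·I) v_1 = (0, 0, 0)ᵀ = 0. ✓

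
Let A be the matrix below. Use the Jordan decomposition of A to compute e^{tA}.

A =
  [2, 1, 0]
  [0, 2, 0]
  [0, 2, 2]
e^{tA} =
  [exp(2*t), t*exp(2*t), 0]
  [0, exp(2*t), 0]
  [0, 2*t*exp(2*t), exp(2*t)]

Strategy: write A = P · J · P⁻¹ where J is a Jordan canonical form, so e^{tA} = P · e^{tJ} · P⁻¹, and e^{tJ} can be computed block-by-block.

A has Jordan form
J =
  [2, 1, 0]
  [0, 2, 0]
  [0, 0, 2]
(up to reordering of blocks).

Per-block formulas:
  For a 2×2 Jordan block J_2(2): exp(t · J_2(2)) = e^(2t)·(I + t·N), where N is the 2×2 nilpotent shift.
  For a 1×1 block at λ = 2: exp(t · [2]) = [e^(2t)].

After assembling e^{tJ} and conjugating by P, we get:

e^{tA} =
  [exp(2*t), t*exp(2*t), 0]
  [0, exp(2*t), 0]
  [0, 2*t*exp(2*t), exp(2*t)]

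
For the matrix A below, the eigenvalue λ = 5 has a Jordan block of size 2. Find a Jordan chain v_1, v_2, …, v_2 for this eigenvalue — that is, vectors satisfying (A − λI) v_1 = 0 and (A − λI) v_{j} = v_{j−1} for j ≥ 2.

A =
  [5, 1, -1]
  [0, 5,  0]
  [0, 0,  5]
A Jordan chain for λ = 5 of length 2:
v_1 = (1, 0, 0)ᵀ
v_2 = (0, 1, 0)ᵀ

Let N = A − (5)·I. We want v_2 with N^2 v_2 = 0 but N^1 v_2 ≠ 0; then v_{j-1} := N · v_j for j = 2, …, 2.

Pick v_2 = (0, 1, 0)ᵀ.
Then v_1 = N · v_2 = (1, 0, 0)ᵀ.

Sanity check: (A − (5)·I) v_1 = (0, 0, 0)ᵀ = 0. ✓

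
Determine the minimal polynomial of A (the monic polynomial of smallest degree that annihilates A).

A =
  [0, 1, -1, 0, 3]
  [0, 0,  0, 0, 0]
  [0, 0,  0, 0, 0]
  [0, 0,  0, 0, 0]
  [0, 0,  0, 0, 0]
x^2

The characteristic polynomial is χ_A(x) = x^5, so the eigenvalues are known. The minimal polynomial is
  m_A(x) = Π_λ (x − λ)^{k_λ}
where k_λ is the size of the *largest* Jordan block for λ (equivalently, the smallest k with (A − λI)^k v = 0 for every generalised eigenvector v of λ).

  λ = 0: largest Jordan block has size 2, contributing (x − 0)^2

So m_A(x) = x^2 = x^2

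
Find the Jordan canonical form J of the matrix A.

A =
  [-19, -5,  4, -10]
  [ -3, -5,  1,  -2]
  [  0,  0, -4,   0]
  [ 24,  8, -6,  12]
J_3(-4) ⊕ J_1(-4)

The characteristic polynomial is
  det(x·I − A) = x^4 + 16*x^3 + 96*x^2 + 256*x + 256 = (x + 4)^4

Eigenvalues and multiplicities (the geometric multiplicity of λ is n − rank(A − λI), which equals the number of Jordan blocks for λ):
  λ = -4: algebraic multiplicity = 4, geometric multiplicity = 2

Determining the block sizes for each eigenvalue:
  λ = -4: with am = 4 and gm = 2, the partition is not yet determined (e.g. several partitions of 4 into 2 parts exist). Let N = A − (-4)·I. Computing rank(N^1) = 2, rank(N^2) = 1, rank(N^3) = 0; the number of blocks of size ≥ j is rank(N^{j−1}) − rank(N^j), giving [2, 1, 1]. So we have 1 block(s) of size 3, 1 block(s) of size 1 → block sizes [3, 1]

Assembling the blocks gives a Jordan form
J =
  [-4,  1,  0,  0]
  [ 0, -4,  1,  0]
  [ 0,  0, -4,  0]
  [ 0,  0,  0, -4]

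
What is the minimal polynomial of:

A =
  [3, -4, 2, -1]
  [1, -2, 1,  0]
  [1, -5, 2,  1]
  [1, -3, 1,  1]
x^3 - 3*x^2 + 3*x - 1

The characteristic polynomial is χ_A(x) = (x - 1)^4, so the eigenvalues are known. The minimal polynomial is
  m_A(x) = Π_λ (x − λ)^{k_λ}
where k_λ is the size of the *largest* Jordan block for λ (equivalently, the smallest k with (A − λI)^k v = 0 for every generalised eigenvector v of λ).

  λ = 1: largest Jordan block has size 3, contributing (x − 1)^3

So m_A(x) = (x - 1)^3 = x^3 - 3*x^2 + 3*x - 1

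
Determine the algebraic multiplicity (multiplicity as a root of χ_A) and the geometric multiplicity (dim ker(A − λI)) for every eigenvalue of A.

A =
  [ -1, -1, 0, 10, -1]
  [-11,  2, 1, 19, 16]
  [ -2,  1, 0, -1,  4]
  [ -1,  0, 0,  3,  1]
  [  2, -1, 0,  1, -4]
λ = 0: alg = 5, geom = 2

Step 1 — factor the characteristic polynomial to read off the algebraic multiplicities:
  χ_A(x) = x^5

Step 2 — compute geometric multiplicities via the rank-nullity identity g(λ) = n − rank(A − λI):
  rank(A − (0)·I) = 3, so dim ker(A − (0)·I) = n − 3 = 2

Summary:
  λ = 0: algebraic multiplicity = 5, geometric multiplicity = 2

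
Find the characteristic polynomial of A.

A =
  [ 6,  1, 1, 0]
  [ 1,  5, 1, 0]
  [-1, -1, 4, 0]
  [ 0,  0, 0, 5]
x^4 - 20*x^3 + 150*x^2 - 500*x + 625

Expanding det(x·I − A) (e.g. by cofactor expansion or by noting that A is similar to its Jordan form J, which has the same characteristic polynomial as A) gives
  χ_A(x) = x^4 - 20*x^3 + 150*x^2 - 500*x + 625
which factors as (x - 5)^4. The eigenvalues (with algebraic multiplicities) are λ = 5 with multiplicity 4.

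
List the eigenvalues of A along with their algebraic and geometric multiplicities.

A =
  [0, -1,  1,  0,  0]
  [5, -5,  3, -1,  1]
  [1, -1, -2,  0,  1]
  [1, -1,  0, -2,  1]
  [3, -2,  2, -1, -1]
λ = -2: alg = 5, geom = 2

Step 1 — factor the characteristic polynomial to read off the algebraic multiplicities:
  χ_A(x) = (x + 2)^5

Step 2 — compute geometric multiplicities via the rank-nullity identity g(λ) = n − rank(A − λI):
  rank(A − (-2)·I) = 3, so dim ker(A − (-2)·I) = n − 3 = 2

Summary:
  λ = -2: algebraic multiplicity = 5, geometric multiplicity = 2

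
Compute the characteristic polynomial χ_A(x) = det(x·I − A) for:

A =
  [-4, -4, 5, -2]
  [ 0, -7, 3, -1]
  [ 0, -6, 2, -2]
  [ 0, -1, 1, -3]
x^4 + 12*x^3 + 52*x^2 + 96*x + 64

Expanding det(x·I − A) (e.g. by cofactor expansion or by noting that A is similar to its Jordan form J, which has the same characteristic polynomial as A) gives
  χ_A(x) = x^4 + 12*x^3 + 52*x^2 + 96*x + 64
which factors as (x + 2)^2*(x + 4)^2. The eigenvalues (with algebraic multiplicities) are λ = -4 with multiplicity 2, λ = -2 with multiplicity 2.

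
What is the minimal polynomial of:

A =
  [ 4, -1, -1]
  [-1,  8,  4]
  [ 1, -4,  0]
x^3 - 12*x^2 + 48*x - 64

The characteristic polynomial is χ_A(x) = (x - 4)^3, so the eigenvalues are known. The minimal polynomial is
  m_A(x) = Π_λ (x − λ)^{k_λ}
where k_λ is the size of the *largest* Jordan block for λ (equivalently, the smallest k with (A − λI)^k v = 0 for every generalised eigenvector v of λ).

  λ = 4: largest Jordan block has size 3, contributing (x − 4)^3

So m_A(x) = (x - 4)^3 = x^3 - 12*x^2 + 48*x - 64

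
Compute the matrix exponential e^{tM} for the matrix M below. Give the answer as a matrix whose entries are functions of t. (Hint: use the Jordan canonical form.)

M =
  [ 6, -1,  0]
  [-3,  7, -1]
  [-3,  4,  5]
e^{tM} =
  [3*t^2*exp(6*t)/2 + exp(6*t), -t^2*exp(6*t)/2 - t*exp(6*t), t^2*exp(6*t)/2]
  [-3*t*exp(6*t), t*exp(6*t) + exp(6*t), -t*exp(6*t)]
  [-9*t^2*exp(6*t)/2 - 3*t*exp(6*t), 3*t^2*exp(6*t)/2 + 4*t*exp(6*t), -3*t^2*exp(6*t)/2 - t*exp(6*t) + exp(6*t)]

Strategy: write M = P · J · P⁻¹ where J is a Jordan canonical form, so e^{tM} = P · e^{tJ} · P⁻¹, and e^{tJ} can be computed block-by-block.

M has Jordan form
J =
  [6, 1, 0]
  [0, 6, 1]
  [0, 0, 6]
(up to reordering of blocks).

Per-block formulas:
  For a 3×3 Jordan block J_3(6): exp(t · J_3(6)) = e^(6t)·(I + t·N + (t^2/2)·N^2), where N is the 3×3 nilpotent shift.

After assembling e^{tJ} and conjugating by P, we get:

e^{tM} =
  [3*t^2*exp(6*t)/2 + exp(6*t), -t^2*exp(6*t)/2 - t*exp(6*t), t^2*exp(6*t)/2]
  [-3*t*exp(6*t), t*exp(6*t) + exp(6*t), -t*exp(6*t)]
  [-9*t^2*exp(6*t)/2 - 3*t*exp(6*t), 3*t^2*exp(6*t)/2 + 4*t*exp(6*t), -3*t^2*exp(6*t)/2 - t*exp(6*t) + exp(6*t)]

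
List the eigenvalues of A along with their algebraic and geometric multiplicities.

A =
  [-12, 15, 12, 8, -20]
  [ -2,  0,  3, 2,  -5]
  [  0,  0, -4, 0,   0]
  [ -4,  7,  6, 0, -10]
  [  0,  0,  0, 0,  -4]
λ = -4: alg = 5, geom = 3

Step 1 — factor the characteristic polynomial to read off the algebraic multiplicities:
  χ_A(x) = (x + 4)^5

Step 2 — compute geometric multiplicities via the rank-nullity identity g(λ) = n − rank(A − λI):
  rank(A − (-4)·I) = 2, so dim ker(A − (-4)·I) = n − 2 = 3

Summary:
  λ = -4: algebraic multiplicity = 5, geometric multiplicity = 3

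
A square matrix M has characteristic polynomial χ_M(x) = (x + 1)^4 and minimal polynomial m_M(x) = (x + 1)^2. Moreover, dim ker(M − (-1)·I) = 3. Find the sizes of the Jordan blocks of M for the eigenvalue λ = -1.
Block sizes for λ = -1: [2, 1, 1]

Step 1 — from the characteristic polynomial, algebraic multiplicity of λ = -1 is 4. From dim ker(M − (-1)·I) = 3, there are exactly 3 Jordan blocks for λ = -1.
Step 2 — from the minimal polynomial, the factor (x + 1)^2 tells us the largest block for λ = -1 has size 2.
Step 3 — with total size 4, 3 blocks, and largest block 2, the block sizes (in nonincreasing order) are [2, 1, 1].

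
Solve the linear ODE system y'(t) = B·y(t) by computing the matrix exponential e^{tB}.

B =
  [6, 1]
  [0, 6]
e^{tB} =
  [exp(6*t), t*exp(6*t)]
  [0, exp(6*t)]

Strategy: write B = P · J · P⁻¹ where J is a Jordan canonical form, so e^{tB} = P · e^{tJ} · P⁻¹, and e^{tJ} can be computed block-by-block.

B has Jordan form
J =
  [6, 1]
  [0, 6]
(up to reordering of blocks).

Per-block formulas:
  For a 2×2 Jordan block J_2(6): exp(t · J_2(6)) = e^(6t)·(I + t·N), where N is the 2×2 nilpotent shift.

After assembling e^{tJ} and conjugating by P, we get:

e^{tB} =
  [exp(6*t), t*exp(6*t)]
  [0, exp(6*t)]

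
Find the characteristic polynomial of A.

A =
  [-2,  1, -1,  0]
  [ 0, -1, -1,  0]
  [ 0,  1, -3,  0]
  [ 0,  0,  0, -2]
x^4 + 8*x^3 + 24*x^2 + 32*x + 16

Expanding det(x·I − A) (e.g. by cofactor expansion or by noting that A is similar to its Jordan form J, which has the same characteristic polynomial as A) gives
  χ_A(x) = x^4 + 8*x^3 + 24*x^2 + 32*x + 16
which factors as (x + 2)^4. The eigenvalues (with algebraic multiplicities) are λ = -2 with multiplicity 4.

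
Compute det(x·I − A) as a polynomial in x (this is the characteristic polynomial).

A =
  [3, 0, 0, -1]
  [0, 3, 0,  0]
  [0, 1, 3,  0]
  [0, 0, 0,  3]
x^4 - 12*x^3 + 54*x^2 - 108*x + 81

Expanding det(x·I − A) (e.g. by cofactor expansion or by noting that A is similar to its Jordan form J, which has the same characteristic polynomial as A) gives
  χ_A(x) = x^4 - 12*x^3 + 54*x^2 - 108*x + 81
which factors as (x - 3)^4. The eigenvalues (with algebraic multiplicities) are λ = 3 with multiplicity 4.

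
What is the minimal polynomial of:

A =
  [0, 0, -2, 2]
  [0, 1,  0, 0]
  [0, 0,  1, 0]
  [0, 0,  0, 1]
x^2 - x

The characteristic polynomial is χ_A(x) = x*(x - 1)^3, so the eigenvalues are known. The minimal polynomial is
  m_A(x) = Π_λ (x − λ)^{k_λ}
where k_λ is the size of the *largest* Jordan block for λ (equivalently, the smallest k with (A − λI)^k v = 0 for every generalised eigenvector v of λ).

  λ = 0: largest Jordan block has size 1, contributing (x − 0)
  λ = 1: largest Jordan block has size 1, contributing (x − 1)

So m_A(x) = x*(x - 1) = x^2 - x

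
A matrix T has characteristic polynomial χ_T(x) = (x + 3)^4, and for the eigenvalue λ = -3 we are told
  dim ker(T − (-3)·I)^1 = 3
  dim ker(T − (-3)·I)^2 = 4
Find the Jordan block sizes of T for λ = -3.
Block sizes for λ = -3: [2, 1, 1]

From the dimensions of kernels of powers, the number of Jordan blocks of size at least j is d_j − d_{j−1} where d_j = dim ker(N^j) (with d_0 = 0). Computing the differences gives [3, 1].
The number of blocks of size exactly k is (#blocks of size ≥ k) − (#blocks of size ≥ k + 1), so the partition is: 2 block(s) of size 1, 1 block(s) of size 2.
In nonincreasing order the block sizes are [2, 1, 1].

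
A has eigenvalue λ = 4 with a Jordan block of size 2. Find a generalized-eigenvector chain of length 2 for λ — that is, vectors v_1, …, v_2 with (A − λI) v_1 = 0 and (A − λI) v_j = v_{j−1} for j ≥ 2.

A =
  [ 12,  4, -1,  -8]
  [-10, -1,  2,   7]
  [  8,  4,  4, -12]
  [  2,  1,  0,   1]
A Jordan chain for λ = 4 of length 2:
v_1 = (8, -10, 8, 2)ᵀ
v_2 = (1, 0, 0, 0)ᵀ

Let N = A − (4)·I. We want v_2 with N^2 v_2 = 0 but N^1 v_2 ≠ 0; then v_{j-1} := N · v_j for j = 2, …, 2.

Pick v_2 = (1, 0, 0, 0)ᵀ.
Then v_1 = N · v_2 = (8, -10, 8, 2)ᵀ.

Sanity check: (A − (4)·I) v_1 = (0, 0, 0, 0)ᵀ = 0. ✓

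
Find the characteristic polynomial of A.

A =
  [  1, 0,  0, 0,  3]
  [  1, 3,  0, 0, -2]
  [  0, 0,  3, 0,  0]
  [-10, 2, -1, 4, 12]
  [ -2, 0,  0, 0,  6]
x^5 - 17*x^4 + 115*x^3 - 387*x^2 + 648*x - 432

Expanding det(x·I − A) (e.g. by cofactor expansion or by noting that A is similar to its Jordan form J, which has the same characteristic polynomial as A) gives
  χ_A(x) = x^5 - 17*x^4 + 115*x^3 - 387*x^2 + 648*x - 432
which factors as (x - 4)^2*(x - 3)^3. The eigenvalues (with algebraic multiplicities) are λ = 3 with multiplicity 3, λ = 4 with multiplicity 2.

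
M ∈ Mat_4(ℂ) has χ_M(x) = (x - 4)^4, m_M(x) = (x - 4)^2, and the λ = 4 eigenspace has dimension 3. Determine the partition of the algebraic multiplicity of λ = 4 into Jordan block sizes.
Block sizes for λ = 4: [2, 1, 1]

Step 1 — from the characteristic polynomial, algebraic multiplicity of λ = 4 is 4. From dim ker(M − (4)·I) = 3, there are exactly 3 Jordan blocks for λ = 4.
Step 2 — from the minimal polynomial, the factor (x − 4)^2 tells us the largest block for λ = 4 has size 2.
Step 3 — with total size 4, 3 blocks, and largest block 2, the block sizes (in nonincreasing order) are [2, 1, 1].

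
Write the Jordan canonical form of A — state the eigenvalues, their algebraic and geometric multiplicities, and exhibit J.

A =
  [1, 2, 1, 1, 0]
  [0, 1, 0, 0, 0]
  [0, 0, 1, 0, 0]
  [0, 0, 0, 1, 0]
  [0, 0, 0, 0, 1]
J_2(1) ⊕ J_1(1) ⊕ J_1(1) ⊕ J_1(1)

The characteristic polynomial is
  det(x·I − A) = x^5 - 5*x^4 + 10*x^3 - 10*x^2 + 5*x - 1 = (x - 1)^5

Eigenvalues and multiplicities (the geometric multiplicity of λ is n − rank(A − λI), which equals the number of Jordan blocks for λ):
  λ = 1: algebraic multiplicity = 5, geometric multiplicity = 4

Determining the block sizes for each eigenvalue:
  λ = 1: 4 blocks summing to 5 forces exactly one block of size 2 and the rest size 1 → block sizes [2, 1, 1, 1]

Assembling the blocks gives a Jordan form
J =
  [1, 1, 0, 0, 0]
  [0, 1, 0, 0, 0]
  [0, 0, 1, 0, 0]
  [0, 0, 0, 1, 0]
  [0, 0, 0, 0, 1]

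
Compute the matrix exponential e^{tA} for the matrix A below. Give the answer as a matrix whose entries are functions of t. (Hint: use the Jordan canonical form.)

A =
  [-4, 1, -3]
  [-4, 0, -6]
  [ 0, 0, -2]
e^{tA} =
  [-2*t*exp(-2*t) + exp(-2*t), t*exp(-2*t), -3*t*exp(-2*t)]
  [-4*t*exp(-2*t), 2*t*exp(-2*t) + exp(-2*t), -6*t*exp(-2*t)]
  [0, 0, exp(-2*t)]

Strategy: write A = P · J · P⁻¹ where J is a Jordan canonical form, so e^{tA} = P · e^{tJ} · P⁻¹, and e^{tJ} can be computed block-by-block.

A has Jordan form
J =
  [-2,  1,  0]
  [ 0, -2,  0]
  [ 0,  0, -2]
(up to reordering of blocks).

Per-block formulas:
  For a 1×1 block at λ = -2: exp(t · [-2]) = [e^(-2t)].
  For a 2×2 Jordan block J_2(-2): exp(t · J_2(-2)) = e^(-2t)·(I + t·N), where N is the 2×2 nilpotent shift.

After assembling e^{tJ} and conjugating by P, we get:

e^{tA} =
  [-2*t*exp(-2*t) + exp(-2*t), t*exp(-2*t), -3*t*exp(-2*t)]
  [-4*t*exp(-2*t), 2*t*exp(-2*t) + exp(-2*t), -6*t*exp(-2*t)]
  [0, 0, exp(-2*t)]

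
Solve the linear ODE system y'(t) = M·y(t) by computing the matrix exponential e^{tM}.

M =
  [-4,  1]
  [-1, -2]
e^{tM} =
  [-t*exp(-3*t) + exp(-3*t), t*exp(-3*t)]
  [-t*exp(-3*t), t*exp(-3*t) + exp(-3*t)]

Strategy: write M = P · J · P⁻¹ where J is a Jordan canonical form, so e^{tM} = P · e^{tJ} · P⁻¹, and e^{tJ} can be computed block-by-block.

M has Jordan form
J =
  [-3,  1]
  [ 0, -3]
(up to reordering of blocks).

Per-block formulas:
  For a 2×2 Jordan block J_2(-3): exp(t · J_2(-3)) = e^(-3t)·(I + t·N), where N is the 2×2 nilpotent shift.

After assembling e^{tJ} and conjugating by P, we get:

e^{tM} =
  [-t*exp(-3*t) + exp(-3*t), t*exp(-3*t)]
  [-t*exp(-3*t), t*exp(-3*t) + exp(-3*t)]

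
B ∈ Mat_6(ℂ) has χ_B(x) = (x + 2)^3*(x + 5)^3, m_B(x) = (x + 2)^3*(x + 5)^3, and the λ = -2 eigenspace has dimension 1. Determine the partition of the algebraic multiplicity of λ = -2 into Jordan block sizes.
Block sizes for λ = -2: [3]

Step 1 — from the characteristic polynomial, algebraic multiplicity of λ = -2 is 3. From dim ker(B − (-2)·I) = 1, there are exactly 1 Jordan blocks for λ = -2.
Step 2 — from the minimal polynomial, the factor (x + 2)^3 tells us the largest block for λ = -2 has size 3.
Step 3 — with total size 3, 1 blocks, and largest block 3, the block sizes (in nonincreasing order) are [3].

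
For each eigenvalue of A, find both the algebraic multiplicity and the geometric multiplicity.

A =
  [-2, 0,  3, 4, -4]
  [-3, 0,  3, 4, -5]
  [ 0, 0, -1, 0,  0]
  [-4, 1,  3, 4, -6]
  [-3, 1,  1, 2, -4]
λ = -1: alg = 3, geom = 2; λ = 0: alg = 2, geom = 1

Step 1 — factor the characteristic polynomial to read off the algebraic multiplicities:
  χ_A(x) = x^2*(x + 1)^3

Step 2 — compute geometric multiplicities via the rank-nullity identity g(λ) = n − rank(A − λI):
  rank(A − (-1)·I) = 3, so dim ker(A − (-1)·I) = n − 3 = 2
  rank(A − (0)·I) = 4, so dim ker(A − (0)·I) = n − 4 = 1

Summary:
  λ = -1: algebraic multiplicity = 3, geometric multiplicity = 2
  λ = 0: algebraic multiplicity = 2, geometric multiplicity = 1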